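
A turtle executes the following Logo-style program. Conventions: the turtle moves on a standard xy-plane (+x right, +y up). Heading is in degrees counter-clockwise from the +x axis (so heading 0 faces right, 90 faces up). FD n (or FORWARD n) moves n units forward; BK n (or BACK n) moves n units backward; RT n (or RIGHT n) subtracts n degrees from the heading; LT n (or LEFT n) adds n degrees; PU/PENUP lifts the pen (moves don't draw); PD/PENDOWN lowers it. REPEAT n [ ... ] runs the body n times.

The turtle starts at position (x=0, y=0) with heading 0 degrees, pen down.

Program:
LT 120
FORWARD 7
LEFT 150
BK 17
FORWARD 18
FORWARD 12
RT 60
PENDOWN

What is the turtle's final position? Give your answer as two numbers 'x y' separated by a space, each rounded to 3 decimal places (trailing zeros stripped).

Answer: -3.5 -6.938

Derivation:
Executing turtle program step by step:
Start: pos=(0,0), heading=0, pen down
LT 120: heading 0 -> 120
FD 7: (0,0) -> (-3.5,6.062) [heading=120, draw]
LT 150: heading 120 -> 270
BK 17: (-3.5,6.062) -> (-3.5,23.062) [heading=270, draw]
FD 18: (-3.5,23.062) -> (-3.5,5.062) [heading=270, draw]
FD 12: (-3.5,5.062) -> (-3.5,-6.938) [heading=270, draw]
RT 60: heading 270 -> 210
PD: pen down
Final: pos=(-3.5,-6.938), heading=210, 4 segment(s) drawn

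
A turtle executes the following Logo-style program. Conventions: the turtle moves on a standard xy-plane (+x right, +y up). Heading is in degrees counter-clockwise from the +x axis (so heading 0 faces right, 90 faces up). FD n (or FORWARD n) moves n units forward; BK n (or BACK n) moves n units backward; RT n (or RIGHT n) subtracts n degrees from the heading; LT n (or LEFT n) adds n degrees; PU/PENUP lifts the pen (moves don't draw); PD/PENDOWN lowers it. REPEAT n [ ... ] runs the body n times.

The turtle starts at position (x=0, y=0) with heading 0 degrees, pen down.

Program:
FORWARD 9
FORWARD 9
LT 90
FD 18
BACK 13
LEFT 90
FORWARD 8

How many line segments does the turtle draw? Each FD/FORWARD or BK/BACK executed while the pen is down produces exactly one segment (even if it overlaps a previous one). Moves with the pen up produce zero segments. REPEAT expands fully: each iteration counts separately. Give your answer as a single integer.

Answer: 5

Derivation:
Executing turtle program step by step:
Start: pos=(0,0), heading=0, pen down
FD 9: (0,0) -> (9,0) [heading=0, draw]
FD 9: (9,0) -> (18,0) [heading=0, draw]
LT 90: heading 0 -> 90
FD 18: (18,0) -> (18,18) [heading=90, draw]
BK 13: (18,18) -> (18,5) [heading=90, draw]
LT 90: heading 90 -> 180
FD 8: (18,5) -> (10,5) [heading=180, draw]
Final: pos=(10,5), heading=180, 5 segment(s) drawn
Segments drawn: 5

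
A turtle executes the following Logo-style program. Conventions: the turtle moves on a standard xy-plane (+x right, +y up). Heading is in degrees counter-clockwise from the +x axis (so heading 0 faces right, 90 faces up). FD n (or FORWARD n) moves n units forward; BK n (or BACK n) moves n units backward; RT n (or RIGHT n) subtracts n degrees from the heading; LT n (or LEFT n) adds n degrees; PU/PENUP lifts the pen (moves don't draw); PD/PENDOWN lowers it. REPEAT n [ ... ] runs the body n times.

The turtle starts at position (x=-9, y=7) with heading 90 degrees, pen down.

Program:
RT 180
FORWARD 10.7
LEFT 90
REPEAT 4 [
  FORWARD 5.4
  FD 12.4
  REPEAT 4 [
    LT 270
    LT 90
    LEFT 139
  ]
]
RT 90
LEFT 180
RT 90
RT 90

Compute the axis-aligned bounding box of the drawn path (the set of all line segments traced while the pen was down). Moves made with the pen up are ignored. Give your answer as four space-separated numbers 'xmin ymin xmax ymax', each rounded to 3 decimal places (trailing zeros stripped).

Answer: -9 -12.402 8.8 7

Derivation:
Executing turtle program step by step:
Start: pos=(-9,7), heading=90, pen down
RT 180: heading 90 -> 270
FD 10.7: (-9,7) -> (-9,-3.7) [heading=270, draw]
LT 90: heading 270 -> 0
REPEAT 4 [
  -- iteration 1/4 --
  FD 5.4: (-9,-3.7) -> (-3.6,-3.7) [heading=0, draw]
  FD 12.4: (-3.6,-3.7) -> (8.8,-3.7) [heading=0, draw]
  REPEAT 4 [
    -- iteration 1/4 --
    LT 270: heading 0 -> 270
    LT 90: heading 270 -> 0
    LT 139: heading 0 -> 139
    -- iteration 2/4 --
    LT 270: heading 139 -> 49
    LT 90: heading 49 -> 139
    LT 139: heading 139 -> 278
    -- iteration 3/4 --
    LT 270: heading 278 -> 188
    LT 90: heading 188 -> 278
    LT 139: heading 278 -> 57
    -- iteration 4/4 --
    LT 270: heading 57 -> 327
    LT 90: heading 327 -> 57
    LT 139: heading 57 -> 196
  ]
  -- iteration 2/4 --
  FD 5.4: (8.8,-3.7) -> (3.609,-5.188) [heading=196, draw]
  FD 12.4: (3.609,-5.188) -> (-8.31,-8.606) [heading=196, draw]
  REPEAT 4 [
    -- iteration 1/4 --
    LT 270: heading 196 -> 106
    LT 90: heading 106 -> 196
    LT 139: heading 196 -> 335
    -- iteration 2/4 --
    LT 270: heading 335 -> 245
    LT 90: heading 245 -> 335
    LT 139: heading 335 -> 114
    -- iteration 3/4 --
    LT 270: heading 114 -> 24
    LT 90: heading 24 -> 114
    LT 139: heading 114 -> 253
    -- iteration 4/4 --
    LT 270: heading 253 -> 163
    LT 90: heading 163 -> 253
    LT 139: heading 253 -> 32
  ]
  -- iteration 3/4 --
  FD 5.4: (-8.31,-8.606) -> (-3.731,-5.745) [heading=32, draw]
  FD 12.4: (-3.731,-5.745) -> (6.785,0.826) [heading=32, draw]
  REPEAT 4 [
    -- iteration 1/4 --
    LT 270: heading 32 -> 302
    LT 90: heading 302 -> 32
    LT 139: heading 32 -> 171
    -- iteration 2/4 --
    LT 270: heading 171 -> 81
    LT 90: heading 81 -> 171
    LT 139: heading 171 -> 310
    -- iteration 3/4 --
    LT 270: heading 310 -> 220
    LT 90: heading 220 -> 310
    LT 139: heading 310 -> 89
    -- iteration 4/4 --
    LT 270: heading 89 -> 359
    LT 90: heading 359 -> 89
    LT 139: heading 89 -> 228
  ]
  -- iteration 4/4 --
  FD 5.4: (6.785,0.826) -> (3.171,-3.187) [heading=228, draw]
  FD 12.4: (3.171,-3.187) -> (-5.126,-12.402) [heading=228, draw]
  REPEAT 4 [
    -- iteration 1/4 --
    LT 270: heading 228 -> 138
    LT 90: heading 138 -> 228
    LT 139: heading 228 -> 7
    -- iteration 2/4 --
    LT 270: heading 7 -> 277
    LT 90: heading 277 -> 7
    LT 139: heading 7 -> 146
    -- iteration 3/4 --
    LT 270: heading 146 -> 56
    LT 90: heading 56 -> 146
    LT 139: heading 146 -> 285
    -- iteration 4/4 --
    LT 270: heading 285 -> 195
    LT 90: heading 195 -> 285
    LT 139: heading 285 -> 64
  ]
]
RT 90: heading 64 -> 334
LT 180: heading 334 -> 154
RT 90: heading 154 -> 64
RT 90: heading 64 -> 334
Final: pos=(-5.126,-12.402), heading=334, 9 segment(s) drawn

Segment endpoints: x in {-9, -8.31, -5.126, -3.731, -3.6, 3.171, 3.609, 6.785, 8.8}, y in {-12.402, -8.606, -5.745, -5.188, -3.7, -3.187, 0.826, 7}
xmin=-9, ymin=-12.402, xmax=8.8, ymax=7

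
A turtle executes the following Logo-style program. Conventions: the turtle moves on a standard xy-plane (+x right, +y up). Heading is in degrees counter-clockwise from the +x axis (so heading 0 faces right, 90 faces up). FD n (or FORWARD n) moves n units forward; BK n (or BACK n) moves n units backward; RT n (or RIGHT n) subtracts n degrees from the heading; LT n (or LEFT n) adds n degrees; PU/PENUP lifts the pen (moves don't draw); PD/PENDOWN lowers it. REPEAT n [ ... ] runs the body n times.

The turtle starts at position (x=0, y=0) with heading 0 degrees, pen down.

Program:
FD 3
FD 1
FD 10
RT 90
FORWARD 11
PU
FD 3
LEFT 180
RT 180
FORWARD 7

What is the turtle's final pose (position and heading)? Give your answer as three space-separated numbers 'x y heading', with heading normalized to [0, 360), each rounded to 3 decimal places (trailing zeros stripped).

Executing turtle program step by step:
Start: pos=(0,0), heading=0, pen down
FD 3: (0,0) -> (3,0) [heading=0, draw]
FD 1: (3,0) -> (4,0) [heading=0, draw]
FD 10: (4,0) -> (14,0) [heading=0, draw]
RT 90: heading 0 -> 270
FD 11: (14,0) -> (14,-11) [heading=270, draw]
PU: pen up
FD 3: (14,-11) -> (14,-14) [heading=270, move]
LT 180: heading 270 -> 90
RT 180: heading 90 -> 270
FD 7: (14,-14) -> (14,-21) [heading=270, move]
Final: pos=(14,-21), heading=270, 4 segment(s) drawn

Answer: 14 -21 270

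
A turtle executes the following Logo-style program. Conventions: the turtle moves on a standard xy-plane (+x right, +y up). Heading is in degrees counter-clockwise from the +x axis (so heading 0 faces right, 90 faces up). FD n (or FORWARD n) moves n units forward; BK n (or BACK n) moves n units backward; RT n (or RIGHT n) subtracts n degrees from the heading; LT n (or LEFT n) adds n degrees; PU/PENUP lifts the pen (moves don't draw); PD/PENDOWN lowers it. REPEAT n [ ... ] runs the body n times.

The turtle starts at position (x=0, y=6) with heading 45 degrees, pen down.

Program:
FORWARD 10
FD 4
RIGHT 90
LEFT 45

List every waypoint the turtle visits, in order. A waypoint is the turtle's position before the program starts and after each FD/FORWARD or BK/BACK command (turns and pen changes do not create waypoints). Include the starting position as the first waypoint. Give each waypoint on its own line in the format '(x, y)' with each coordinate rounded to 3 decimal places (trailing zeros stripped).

Answer: (0, 6)
(7.071, 13.071)
(9.899, 15.899)

Derivation:
Executing turtle program step by step:
Start: pos=(0,6), heading=45, pen down
FD 10: (0,6) -> (7.071,13.071) [heading=45, draw]
FD 4: (7.071,13.071) -> (9.899,15.899) [heading=45, draw]
RT 90: heading 45 -> 315
LT 45: heading 315 -> 0
Final: pos=(9.899,15.899), heading=0, 2 segment(s) drawn
Waypoints (3 total):
(0, 6)
(7.071, 13.071)
(9.899, 15.899)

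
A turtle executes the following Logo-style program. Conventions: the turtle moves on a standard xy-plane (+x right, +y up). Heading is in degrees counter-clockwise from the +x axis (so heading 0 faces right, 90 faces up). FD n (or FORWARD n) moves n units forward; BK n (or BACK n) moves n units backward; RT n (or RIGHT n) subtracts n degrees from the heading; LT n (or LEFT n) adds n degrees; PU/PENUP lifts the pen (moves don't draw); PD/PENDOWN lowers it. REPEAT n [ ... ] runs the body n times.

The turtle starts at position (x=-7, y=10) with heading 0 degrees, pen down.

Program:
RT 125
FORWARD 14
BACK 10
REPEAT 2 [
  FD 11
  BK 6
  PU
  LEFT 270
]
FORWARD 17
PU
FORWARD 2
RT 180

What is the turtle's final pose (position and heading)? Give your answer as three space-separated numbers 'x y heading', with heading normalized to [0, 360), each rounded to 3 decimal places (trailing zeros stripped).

Answer: -5.36 21.059 235

Derivation:
Executing turtle program step by step:
Start: pos=(-7,10), heading=0, pen down
RT 125: heading 0 -> 235
FD 14: (-7,10) -> (-15.03,-1.468) [heading=235, draw]
BK 10: (-15.03,-1.468) -> (-9.294,6.723) [heading=235, draw]
REPEAT 2 [
  -- iteration 1/2 --
  FD 11: (-9.294,6.723) -> (-15.604,-2.287) [heading=235, draw]
  BK 6: (-15.604,-2.287) -> (-12.162,2.628) [heading=235, draw]
  PU: pen up
  LT 270: heading 235 -> 145
  -- iteration 2/2 --
  FD 11: (-12.162,2.628) -> (-21.173,8.937) [heading=145, move]
  BK 6: (-21.173,8.937) -> (-16.258,5.496) [heading=145, move]
  PU: pen up
  LT 270: heading 145 -> 55
]
FD 17: (-16.258,5.496) -> (-6.507,19.421) [heading=55, move]
PU: pen up
FD 2: (-6.507,19.421) -> (-5.36,21.059) [heading=55, move]
RT 180: heading 55 -> 235
Final: pos=(-5.36,21.059), heading=235, 4 segment(s) drawn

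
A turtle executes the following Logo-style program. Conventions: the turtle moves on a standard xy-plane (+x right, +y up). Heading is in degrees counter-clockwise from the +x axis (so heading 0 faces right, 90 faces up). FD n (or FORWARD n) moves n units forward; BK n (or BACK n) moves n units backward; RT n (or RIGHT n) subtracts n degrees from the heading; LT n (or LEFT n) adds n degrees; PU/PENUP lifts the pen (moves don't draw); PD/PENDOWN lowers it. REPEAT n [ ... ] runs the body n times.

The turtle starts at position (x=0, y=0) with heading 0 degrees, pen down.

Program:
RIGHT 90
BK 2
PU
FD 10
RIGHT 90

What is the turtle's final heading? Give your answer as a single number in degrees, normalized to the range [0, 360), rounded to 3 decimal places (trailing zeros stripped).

Answer: 180

Derivation:
Executing turtle program step by step:
Start: pos=(0,0), heading=0, pen down
RT 90: heading 0 -> 270
BK 2: (0,0) -> (0,2) [heading=270, draw]
PU: pen up
FD 10: (0,2) -> (0,-8) [heading=270, move]
RT 90: heading 270 -> 180
Final: pos=(0,-8), heading=180, 1 segment(s) drawn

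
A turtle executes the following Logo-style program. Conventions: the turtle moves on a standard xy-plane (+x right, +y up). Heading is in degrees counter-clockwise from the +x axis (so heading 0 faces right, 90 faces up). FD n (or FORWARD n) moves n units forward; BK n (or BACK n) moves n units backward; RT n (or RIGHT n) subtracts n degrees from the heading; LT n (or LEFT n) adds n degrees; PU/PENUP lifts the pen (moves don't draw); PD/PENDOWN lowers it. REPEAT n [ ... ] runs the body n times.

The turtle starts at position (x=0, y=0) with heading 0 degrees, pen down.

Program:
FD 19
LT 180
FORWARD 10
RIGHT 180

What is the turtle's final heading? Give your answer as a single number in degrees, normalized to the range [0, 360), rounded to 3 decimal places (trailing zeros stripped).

Executing turtle program step by step:
Start: pos=(0,0), heading=0, pen down
FD 19: (0,0) -> (19,0) [heading=0, draw]
LT 180: heading 0 -> 180
FD 10: (19,0) -> (9,0) [heading=180, draw]
RT 180: heading 180 -> 0
Final: pos=(9,0), heading=0, 2 segment(s) drawn

Answer: 0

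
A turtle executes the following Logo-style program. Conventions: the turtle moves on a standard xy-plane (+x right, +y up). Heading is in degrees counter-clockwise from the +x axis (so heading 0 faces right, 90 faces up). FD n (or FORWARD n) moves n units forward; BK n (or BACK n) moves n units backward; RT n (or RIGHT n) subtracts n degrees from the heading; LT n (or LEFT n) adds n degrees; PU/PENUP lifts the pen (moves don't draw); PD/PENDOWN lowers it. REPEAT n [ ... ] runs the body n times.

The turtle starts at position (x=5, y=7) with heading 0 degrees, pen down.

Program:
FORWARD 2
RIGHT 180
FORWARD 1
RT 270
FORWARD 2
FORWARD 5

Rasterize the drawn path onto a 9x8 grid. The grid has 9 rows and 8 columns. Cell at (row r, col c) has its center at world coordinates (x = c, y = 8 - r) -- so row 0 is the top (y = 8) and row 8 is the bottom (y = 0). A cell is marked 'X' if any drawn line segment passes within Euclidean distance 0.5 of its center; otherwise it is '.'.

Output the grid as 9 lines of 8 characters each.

Segment 0: (5,7) -> (7,7)
Segment 1: (7,7) -> (6,7)
Segment 2: (6,7) -> (6,5)
Segment 3: (6,5) -> (6,0)

Answer: ........
.....XXX
......X.
......X.
......X.
......X.
......X.
......X.
......X.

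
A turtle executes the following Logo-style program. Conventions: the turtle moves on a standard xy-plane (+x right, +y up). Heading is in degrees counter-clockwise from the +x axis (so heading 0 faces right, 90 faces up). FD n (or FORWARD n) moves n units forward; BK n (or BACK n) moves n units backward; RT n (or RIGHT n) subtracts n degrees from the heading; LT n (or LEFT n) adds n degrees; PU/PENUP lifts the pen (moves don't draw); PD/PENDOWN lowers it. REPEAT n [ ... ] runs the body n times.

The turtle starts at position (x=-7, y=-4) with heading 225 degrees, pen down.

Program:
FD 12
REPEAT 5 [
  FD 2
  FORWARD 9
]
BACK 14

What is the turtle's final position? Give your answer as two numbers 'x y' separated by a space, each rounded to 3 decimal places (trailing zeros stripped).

Answer: -44.477 -41.477

Derivation:
Executing turtle program step by step:
Start: pos=(-7,-4), heading=225, pen down
FD 12: (-7,-4) -> (-15.485,-12.485) [heading=225, draw]
REPEAT 5 [
  -- iteration 1/5 --
  FD 2: (-15.485,-12.485) -> (-16.899,-13.899) [heading=225, draw]
  FD 9: (-16.899,-13.899) -> (-23.263,-20.263) [heading=225, draw]
  -- iteration 2/5 --
  FD 2: (-23.263,-20.263) -> (-24.678,-21.678) [heading=225, draw]
  FD 9: (-24.678,-21.678) -> (-31.042,-28.042) [heading=225, draw]
  -- iteration 3/5 --
  FD 2: (-31.042,-28.042) -> (-32.456,-29.456) [heading=225, draw]
  FD 9: (-32.456,-29.456) -> (-38.82,-35.82) [heading=225, draw]
  -- iteration 4/5 --
  FD 2: (-38.82,-35.82) -> (-40.234,-37.234) [heading=225, draw]
  FD 9: (-40.234,-37.234) -> (-46.598,-43.598) [heading=225, draw]
  -- iteration 5/5 --
  FD 2: (-46.598,-43.598) -> (-48.012,-45.012) [heading=225, draw]
  FD 9: (-48.012,-45.012) -> (-54.376,-51.376) [heading=225, draw]
]
BK 14: (-54.376,-51.376) -> (-44.477,-41.477) [heading=225, draw]
Final: pos=(-44.477,-41.477), heading=225, 12 segment(s) drawn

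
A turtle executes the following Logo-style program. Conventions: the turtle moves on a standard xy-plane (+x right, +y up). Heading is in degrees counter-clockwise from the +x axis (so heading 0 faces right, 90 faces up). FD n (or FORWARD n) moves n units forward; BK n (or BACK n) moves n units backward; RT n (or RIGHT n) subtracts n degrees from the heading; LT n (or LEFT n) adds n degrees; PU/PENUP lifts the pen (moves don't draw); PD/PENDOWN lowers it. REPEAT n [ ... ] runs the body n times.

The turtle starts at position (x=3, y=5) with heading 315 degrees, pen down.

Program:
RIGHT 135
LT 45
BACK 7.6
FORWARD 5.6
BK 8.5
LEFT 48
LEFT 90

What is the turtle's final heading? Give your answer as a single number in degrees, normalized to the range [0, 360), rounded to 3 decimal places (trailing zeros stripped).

Executing turtle program step by step:
Start: pos=(3,5), heading=315, pen down
RT 135: heading 315 -> 180
LT 45: heading 180 -> 225
BK 7.6: (3,5) -> (8.374,10.374) [heading=225, draw]
FD 5.6: (8.374,10.374) -> (4.414,6.414) [heading=225, draw]
BK 8.5: (4.414,6.414) -> (10.425,12.425) [heading=225, draw]
LT 48: heading 225 -> 273
LT 90: heading 273 -> 3
Final: pos=(10.425,12.425), heading=3, 3 segment(s) drawn

Answer: 3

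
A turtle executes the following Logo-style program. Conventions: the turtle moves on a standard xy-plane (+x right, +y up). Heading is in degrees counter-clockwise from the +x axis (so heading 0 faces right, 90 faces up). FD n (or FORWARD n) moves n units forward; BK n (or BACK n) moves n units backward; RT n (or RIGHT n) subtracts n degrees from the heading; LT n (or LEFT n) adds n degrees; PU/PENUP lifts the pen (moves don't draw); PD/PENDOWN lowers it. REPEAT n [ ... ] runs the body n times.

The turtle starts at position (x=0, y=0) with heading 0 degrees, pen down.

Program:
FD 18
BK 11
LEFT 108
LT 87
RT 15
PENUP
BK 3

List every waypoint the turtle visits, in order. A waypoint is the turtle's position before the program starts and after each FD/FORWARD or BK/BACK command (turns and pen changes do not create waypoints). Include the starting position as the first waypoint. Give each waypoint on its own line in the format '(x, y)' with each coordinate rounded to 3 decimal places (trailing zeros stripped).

Answer: (0, 0)
(18, 0)
(7, 0)
(10, 0)

Derivation:
Executing turtle program step by step:
Start: pos=(0,0), heading=0, pen down
FD 18: (0,0) -> (18,0) [heading=0, draw]
BK 11: (18,0) -> (7,0) [heading=0, draw]
LT 108: heading 0 -> 108
LT 87: heading 108 -> 195
RT 15: heading 195 -> 180
PU: pen up
BK 3: (7,0) -> (10,0) [heading=180, move]
Final: pos=(10,0), heading=180, 2 segment(s) drawn
Waypoints (4 total):
(0, 0)
(18, 0)
(7, 0)
(10, 0)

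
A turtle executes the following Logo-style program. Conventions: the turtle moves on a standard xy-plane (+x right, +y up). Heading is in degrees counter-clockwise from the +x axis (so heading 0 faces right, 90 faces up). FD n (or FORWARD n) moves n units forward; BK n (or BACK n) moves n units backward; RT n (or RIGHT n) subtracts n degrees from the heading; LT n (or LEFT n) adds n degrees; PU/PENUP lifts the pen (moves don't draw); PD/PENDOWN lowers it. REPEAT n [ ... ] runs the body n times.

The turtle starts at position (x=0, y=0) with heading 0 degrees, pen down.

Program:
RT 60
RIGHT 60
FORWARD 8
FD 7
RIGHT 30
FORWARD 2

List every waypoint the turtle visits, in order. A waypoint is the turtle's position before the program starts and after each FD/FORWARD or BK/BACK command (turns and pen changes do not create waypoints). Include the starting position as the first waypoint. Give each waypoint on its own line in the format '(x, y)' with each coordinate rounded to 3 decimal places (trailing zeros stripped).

Answer: (0, 0)
(-4, -6.928)
(-7.5, -12.99)
(-9.232, -13.99)

Derivation:
Executing turtle program step by step:
Start: pos=(0,0), heading=0, pen down
RT 60: heading 0 -> 300
RT 60: heading 300 -> 240
FD 8: (0,0) -> (-4,-6.928) [heading=240, draw]
FD 7: (-4,-6.928) -> (-7.5,-12.99) [heading=240, draw]
RT 30: heading 240 -> 210
FD 2: (-7.5,-12.99) -> (-9.232,-13.99) [heading=210, draw]
Final: pos=(-9.232,-13.99), heading=210, 3 segment(s) drawn
Waypoints (4 total):
(0, 0)
(-4, -6.928)
(-7.5, -12.99)
(-9.232, -13.99)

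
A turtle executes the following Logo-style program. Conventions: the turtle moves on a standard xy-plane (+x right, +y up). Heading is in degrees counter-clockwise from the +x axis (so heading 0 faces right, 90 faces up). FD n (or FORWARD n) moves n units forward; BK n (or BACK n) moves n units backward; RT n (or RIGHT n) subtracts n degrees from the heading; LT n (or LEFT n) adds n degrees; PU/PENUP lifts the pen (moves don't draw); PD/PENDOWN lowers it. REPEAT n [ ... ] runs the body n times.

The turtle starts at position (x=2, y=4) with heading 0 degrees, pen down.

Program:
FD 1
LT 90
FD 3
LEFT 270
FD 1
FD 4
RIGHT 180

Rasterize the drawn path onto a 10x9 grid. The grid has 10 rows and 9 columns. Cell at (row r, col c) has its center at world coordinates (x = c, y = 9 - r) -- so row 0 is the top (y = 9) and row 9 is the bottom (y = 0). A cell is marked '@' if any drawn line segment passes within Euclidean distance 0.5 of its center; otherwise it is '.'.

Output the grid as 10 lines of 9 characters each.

Segment 0: (2,4) -> (3,4)
Segment 1: (3,4) -> (3,7)
Segment 2: (3,7) -> (4,7)
Segment 3: (4,7) -> (8,7)

Answer: .........
.........
...@@@@@@
...@.....
...@.....
..@@.....
.........
.........
.........
.........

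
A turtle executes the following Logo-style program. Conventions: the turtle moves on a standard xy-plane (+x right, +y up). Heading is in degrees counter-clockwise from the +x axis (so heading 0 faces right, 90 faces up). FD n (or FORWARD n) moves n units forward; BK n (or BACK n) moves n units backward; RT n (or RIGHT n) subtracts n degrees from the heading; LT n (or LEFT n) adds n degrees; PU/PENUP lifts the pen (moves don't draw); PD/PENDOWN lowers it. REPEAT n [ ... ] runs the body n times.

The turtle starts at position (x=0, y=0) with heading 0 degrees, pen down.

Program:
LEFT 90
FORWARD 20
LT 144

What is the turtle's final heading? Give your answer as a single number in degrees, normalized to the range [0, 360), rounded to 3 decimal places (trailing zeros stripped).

Answer: 234

Derivation:
Executing turtle program step by step:
Start: pos=(0,0), heading=0, pen down
LT 90: heading 0 -> 90
FD 20: (0,0) -> (0,20) [heading=90, draw]
LT 144: heading 90 -> 234
Final: pos=(0,20), heading=234, 1 segment(s) drawn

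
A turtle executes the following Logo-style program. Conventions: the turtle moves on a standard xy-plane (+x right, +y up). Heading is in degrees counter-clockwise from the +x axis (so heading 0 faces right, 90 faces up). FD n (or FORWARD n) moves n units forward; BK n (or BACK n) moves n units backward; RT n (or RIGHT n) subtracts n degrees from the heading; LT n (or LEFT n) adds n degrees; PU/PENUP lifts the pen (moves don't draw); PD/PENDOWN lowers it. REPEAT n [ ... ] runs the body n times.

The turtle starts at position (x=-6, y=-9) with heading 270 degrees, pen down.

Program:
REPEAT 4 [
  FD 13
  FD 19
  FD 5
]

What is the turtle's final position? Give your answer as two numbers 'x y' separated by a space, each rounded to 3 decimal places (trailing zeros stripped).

Executing turtle program step by step:
Start: pos=(-6,-9), heading=270, pen down
REPEAT 4 [
  -- iteration 1/4 --
  FD 13: (-6,-9) -> (-6,-22) [heading=270, draw]
  FD 19: (-6,-22) -> (-6,-41) [heading=270, draw]
  FD 5: (-6,-41) -> (-6,-46) [heading=270, draw]
  -- iteration 2/4 --
  FD 13: (-6,-46) -> (-6,-59) [heading=270, draw]
  FD 19: (-6,-59) -> (-6,-78) [heading=270, draw]
  FD 5: (-6,-78) -> (-6,-83) [heading=270, draw]
  -- iteration 3/4 --
  FD 13: (-6,-83) -> (-6,-96) [heading=270, draw]
  FD 19: (-6,-96) -> (-6,-115) [heading=270, draw]
  FD 5: (-6,-115) -> (-6,-120) [heading=270, draw]
  -- iteration 4/4 --
  FD 13: (-6,-120) -> (-6,-133) [heading=270, draw]
  FD 19: (-6,-133) -> (-6,-152) [heading=270, draw]
  FD 5: (-6,-152) -> (-6,-157) [heading=270, draw]
]
Final: pos=(-6,-157), heading=270, 12 segment(s) drawn

Answer: -6 -157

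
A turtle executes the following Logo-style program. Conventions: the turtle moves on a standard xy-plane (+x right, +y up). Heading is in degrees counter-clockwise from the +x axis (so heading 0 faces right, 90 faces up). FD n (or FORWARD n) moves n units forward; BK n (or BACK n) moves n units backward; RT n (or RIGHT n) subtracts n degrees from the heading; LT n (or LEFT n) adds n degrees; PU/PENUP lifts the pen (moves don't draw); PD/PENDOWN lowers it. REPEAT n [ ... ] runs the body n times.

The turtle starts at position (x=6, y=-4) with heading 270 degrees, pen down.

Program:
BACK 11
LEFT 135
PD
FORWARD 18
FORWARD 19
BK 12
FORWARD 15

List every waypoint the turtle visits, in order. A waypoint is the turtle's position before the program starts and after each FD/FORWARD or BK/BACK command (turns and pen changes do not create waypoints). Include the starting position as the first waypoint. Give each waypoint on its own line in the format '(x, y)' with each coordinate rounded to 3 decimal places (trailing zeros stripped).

Executing turtle program step by step:
Start: pos=(6,-4), heading=270, pen down
BK 11: (6,-4) -> (6,7) [heading=270, draw]
LT 135: heading 270 -> 45
PD: pen down
FD 18: (6,7) -> (18.728,19.728) [heading=45, draw]
FD 19: (18.728,19.728) -> (32.163,33.163) [heading=45, draw]
BK 12: (32.163,33.163) -> (23.678,24.678) [heading=45, draw]
FD 15: (23.678,24.678) -> (34.284,35.284) [heading=45, draw]
Final: pos=(34.284,35.284), heading=45, 5 segment(s) drawn
Waypoints (6 total):
(6, -4)
(6, 7)
(18.728, 19.728)
(32.163, 33.163)
(23.678, 24.678)
(34.284, 35.284)

Answer: (6, -4)
(6, 7)
(18.728, 19.728)
(32.163, 33.163)
(23.678, 24.678)
(34.284, 35.284)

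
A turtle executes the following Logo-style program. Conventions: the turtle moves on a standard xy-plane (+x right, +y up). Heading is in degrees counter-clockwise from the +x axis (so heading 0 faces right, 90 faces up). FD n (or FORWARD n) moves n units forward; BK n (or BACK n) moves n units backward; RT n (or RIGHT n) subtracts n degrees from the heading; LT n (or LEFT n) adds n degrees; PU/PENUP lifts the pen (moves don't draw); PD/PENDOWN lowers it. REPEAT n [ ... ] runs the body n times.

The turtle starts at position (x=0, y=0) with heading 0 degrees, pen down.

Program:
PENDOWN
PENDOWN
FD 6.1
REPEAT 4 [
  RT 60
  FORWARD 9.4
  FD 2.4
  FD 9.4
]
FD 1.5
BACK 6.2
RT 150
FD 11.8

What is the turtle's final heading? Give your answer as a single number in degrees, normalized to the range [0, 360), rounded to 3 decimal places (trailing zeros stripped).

Executing turtle program step by step:
Start: pos=(0,0), heading=0, pen down
PD: pen down
PD: pen down
FD 6.1: (0,0) -> (6.1,0) [heading=0, draw]
REPEAT 4 [
  -- iteration 1/4 --
  RT 60: heading 0 -> 300
  FD 9.4: (6.1,0) -> (10.8,-8.141) [heading=300, draw]
  FD 2.4: (10.8,-8.141) -> (12,-10.219) [heading=300, draw]
  FD 9.4: (12,-10.219) -> (16.7,-18.36) [heading=300, draw]
  -- iteration 2/4 --
  RT 60: heading 300 -> 240
  FD 9.4: (16.7,-18.36) -> (12,-26.5) [heading=240, draw]
  FD 2.4: (12,-26.5) -> (10.8,-28.579) [heading=240, draw]
  FD 9.4: (10.8,-28.579) -> (6.1,-36.719) [heading=240, draw]
  -- iteration 3/4 --
  RT 60: heading 240 -> 180
  FD 9.4: (6.1,-36.719) -> (-3.3,-36.719) [heading=180, draw]
  FD 2.4: (-3.3,-36.719) -> (-5.7,-36.719) [heading=180, draw]
  FD 9.4: (-5.7,-36.719) -> (-15.1,-36.719) [heading=180, draw]
  -- iteration 4/4 --
  RT 60: heading 180 -> 120
  FD 9.4: (-15.1,-36.719) -> (-19.8,-28.579) [heading=120, draw]
  FD 2.4: (-19.8,-28.579) -> (-21,-26.5) [heading=120, draw]
  FD 9.4: (-21,-26.5) -> (-25.7,-18.36) [heading=120, draw]
]
FD 1.5: (-25.7,-18.36) -> (-26.45,-17.061) [heading=120, draw]
BK 6.2: (-26.45,-17.061) -> (-23.35,-22.43) [heading=120, draw]
RT 150: heading 120 -> 330
FD 11.8: (-23.35,-22.43) -> (-13.131,-28.33) [heading=330, draw]
Final: pos=(-13.131,-28.33), heading=330, 16 segment(s) drawn

Answer: 330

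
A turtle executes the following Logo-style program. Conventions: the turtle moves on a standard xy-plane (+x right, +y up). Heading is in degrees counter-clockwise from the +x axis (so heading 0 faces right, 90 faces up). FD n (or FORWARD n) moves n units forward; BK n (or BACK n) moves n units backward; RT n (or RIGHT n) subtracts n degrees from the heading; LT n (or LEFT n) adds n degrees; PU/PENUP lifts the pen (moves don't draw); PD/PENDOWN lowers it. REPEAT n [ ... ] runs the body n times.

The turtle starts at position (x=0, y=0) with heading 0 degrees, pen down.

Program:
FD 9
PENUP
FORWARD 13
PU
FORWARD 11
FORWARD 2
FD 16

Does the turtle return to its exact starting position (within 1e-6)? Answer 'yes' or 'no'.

Answer: no

Derivation:
Executing turtle program step by step:
Start: pos=(0,0), heading=0, pen down
FD 9: (0,0) -> (9,0) [heading=0, draw]
PU: pen up
FD 13: (9,0) -> (22,0) [heading=0, move]
PU: pen up
FD 11: (22,0) -> (33,0) [heading=0, move]
FD 2: (33,0) -> (35,0) [heading=0, move]
FD 16: (35,0) -> (51,0) [heading=0, move]
Final: pos=(51,0), heading=0, 1 segment(s) drawn

Start position: (0, 0)
Final position: (51, 0)
Distance = 51; >= 1e-6 -> NOT closed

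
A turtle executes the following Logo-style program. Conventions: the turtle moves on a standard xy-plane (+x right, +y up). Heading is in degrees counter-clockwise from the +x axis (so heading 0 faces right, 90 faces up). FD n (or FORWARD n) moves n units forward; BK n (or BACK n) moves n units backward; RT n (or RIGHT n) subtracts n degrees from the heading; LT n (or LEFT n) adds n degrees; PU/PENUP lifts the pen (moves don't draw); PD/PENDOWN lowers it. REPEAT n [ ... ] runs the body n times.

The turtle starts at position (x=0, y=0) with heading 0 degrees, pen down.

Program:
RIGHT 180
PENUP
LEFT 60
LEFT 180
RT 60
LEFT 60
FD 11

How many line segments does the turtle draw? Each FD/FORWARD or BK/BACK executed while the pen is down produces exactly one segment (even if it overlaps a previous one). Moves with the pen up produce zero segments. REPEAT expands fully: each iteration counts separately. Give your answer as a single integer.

Executing turtle program step by step:
Start: pos=(0,0), heading=0, pen down
RT 180: heading 0 -> 180
PU: pen up
LT 60: heading 180 -> 240
LT 180: heading 240 -> 60
RT 60: heading 60 -> 0
LT 60: heading 0 -> 60
FD 11: (0,0) -> (5.5,9.526) [heading=60, move]
Final: pos=(5.5,9.526), heading=60, 0 segment(s) drawn
Segments drawn: 0

Answer: 0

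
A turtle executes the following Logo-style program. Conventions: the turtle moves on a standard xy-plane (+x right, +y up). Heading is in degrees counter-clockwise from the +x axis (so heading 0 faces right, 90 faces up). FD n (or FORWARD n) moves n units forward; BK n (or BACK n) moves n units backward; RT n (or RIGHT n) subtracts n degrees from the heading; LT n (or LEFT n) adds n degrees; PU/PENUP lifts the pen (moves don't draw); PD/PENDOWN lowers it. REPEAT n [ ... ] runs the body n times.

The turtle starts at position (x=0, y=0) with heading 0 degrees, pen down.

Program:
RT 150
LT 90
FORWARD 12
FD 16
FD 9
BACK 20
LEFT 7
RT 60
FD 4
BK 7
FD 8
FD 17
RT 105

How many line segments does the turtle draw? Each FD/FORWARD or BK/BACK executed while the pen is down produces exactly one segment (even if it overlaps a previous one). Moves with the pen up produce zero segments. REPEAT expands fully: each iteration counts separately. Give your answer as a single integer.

Executing turtle program step by step:
Start: pos=(0,0), heading=0, pen down
RT 150: heading 0 -> 210
LT 90: heading 210 -> 300
FD 12: (0,0) -> (6,-10.392) [heading=300, draw]
FD 16: (6,-10.392) -> (14,-24.249) [heading=300, draw]
FD 9: (14,-24.249) -> (18.5,-32.043) [heading=300, draw]
BK 20: (18.5,-32.043) -> (8.5,-14.722) [heading=300, draw]
LT 7: heading 300 -> 307
RT 60: heading 307 -> 247
FD 4: (8.5,-14.722) -> (6.937,-18.404) [heading=247, draw]
BK 7: (6.937,-18.404) -> (9.672,-11.961) [heading=247, draw]
FD 8: (9.672,-11.961) -> (6.546,-19.325) [heading=247, draw]
FD 17: (6.546,-19.325) -> (-0.096,-34.974) [heading=247, draw]
RT 105: heading 247 -> 142
Final: pos=(-0.096,-34.974), heading=142, 8 segment(s) drawn
Segments drawn: 8

Answer: 8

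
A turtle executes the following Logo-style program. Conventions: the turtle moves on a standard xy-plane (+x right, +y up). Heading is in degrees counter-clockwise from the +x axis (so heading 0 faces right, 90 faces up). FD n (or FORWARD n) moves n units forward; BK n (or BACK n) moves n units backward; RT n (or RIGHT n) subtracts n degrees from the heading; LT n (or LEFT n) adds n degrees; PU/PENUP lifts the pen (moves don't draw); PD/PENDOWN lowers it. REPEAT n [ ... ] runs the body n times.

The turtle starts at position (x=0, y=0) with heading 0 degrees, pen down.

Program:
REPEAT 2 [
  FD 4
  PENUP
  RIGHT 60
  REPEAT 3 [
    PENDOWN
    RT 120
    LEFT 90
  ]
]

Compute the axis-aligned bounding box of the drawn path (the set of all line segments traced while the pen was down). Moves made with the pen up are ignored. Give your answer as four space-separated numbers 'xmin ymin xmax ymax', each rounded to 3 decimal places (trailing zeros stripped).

Executing turtle program step by step:
Start: pos=(0,0), heading=0, pen down
REPEAT 2 [
  -- iteration 1/2 --
  FD 4: (0,0) -> (4,0) [heading=0, draw]
  PU: pen up
  RT 60: heading 0 -> 300
  REPEAT 3 [
    -- iteration 1/3 --
    PD: pen down
    RT 120: heading 300 -> 180
    LT 90: heading 180 -> 270
    -- iteration 2/3 --
    PD: pen down
    RT 120: heading 270 -> 150
    LT 90: heading 150 -> 240
    -- iteration 3/3 --
    PD: pen down
    RT 120: heading 240 -> 120
    LT 90: heading 120 -> 210
  ]
  -- iteration 2/2 --
  FD 4: (4,0) -> (0.536,-2) [heading=210, draw]
  PU: pen up
  RT 60: heading 210 -> 150
  REPEAT 3 [
    -- iteration 1/3 --
    PD: pen down
    RT 120: heading 150 -> 30
    LT 90: heading 30 -> 120
    -- iteration 2/3 --
    PD: pen down
    RT 120: heading 120 -> 0
    LT 90: heading 0 -> 90
    -- iteration 3/3 --
    PD: pen down
    RT 120: heading 90 -> 330
    LT 90: heading 330 -> 60
  ]
]
Final: pos=(0.536,-2), heading=60, 2 segment(s) drawn

Segment endpoints: x in {0, 0.536, 4}, y in {-2, 0}
xmin=0, ymin=-2, xmax=4, ymax=0

Answer: 0 -2 4 0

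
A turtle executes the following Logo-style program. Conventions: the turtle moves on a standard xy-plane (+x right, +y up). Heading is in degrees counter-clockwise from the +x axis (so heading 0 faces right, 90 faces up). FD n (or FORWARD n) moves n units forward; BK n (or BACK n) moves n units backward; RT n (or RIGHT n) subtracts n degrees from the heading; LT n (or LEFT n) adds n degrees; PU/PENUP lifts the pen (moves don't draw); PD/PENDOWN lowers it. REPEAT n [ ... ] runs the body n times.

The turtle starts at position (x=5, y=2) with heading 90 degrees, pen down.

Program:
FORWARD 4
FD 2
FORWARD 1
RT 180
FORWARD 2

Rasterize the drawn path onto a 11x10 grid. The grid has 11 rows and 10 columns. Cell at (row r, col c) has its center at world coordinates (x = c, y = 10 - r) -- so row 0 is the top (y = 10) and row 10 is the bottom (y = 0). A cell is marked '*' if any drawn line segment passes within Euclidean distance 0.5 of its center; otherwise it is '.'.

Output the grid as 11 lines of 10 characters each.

Answer: ..........
.....*....
.....*....
.....*....
.....*....
.....*....
.....*....
.....*....
.....*....
..........
..........

Derivation:
Segment 0: (5,2) -> (5,6)
Segment 1: (5,6) -> (5,8)
Segment 2: (5,8) -> (5,9)
Segment 3: (5,9) -> (5,7)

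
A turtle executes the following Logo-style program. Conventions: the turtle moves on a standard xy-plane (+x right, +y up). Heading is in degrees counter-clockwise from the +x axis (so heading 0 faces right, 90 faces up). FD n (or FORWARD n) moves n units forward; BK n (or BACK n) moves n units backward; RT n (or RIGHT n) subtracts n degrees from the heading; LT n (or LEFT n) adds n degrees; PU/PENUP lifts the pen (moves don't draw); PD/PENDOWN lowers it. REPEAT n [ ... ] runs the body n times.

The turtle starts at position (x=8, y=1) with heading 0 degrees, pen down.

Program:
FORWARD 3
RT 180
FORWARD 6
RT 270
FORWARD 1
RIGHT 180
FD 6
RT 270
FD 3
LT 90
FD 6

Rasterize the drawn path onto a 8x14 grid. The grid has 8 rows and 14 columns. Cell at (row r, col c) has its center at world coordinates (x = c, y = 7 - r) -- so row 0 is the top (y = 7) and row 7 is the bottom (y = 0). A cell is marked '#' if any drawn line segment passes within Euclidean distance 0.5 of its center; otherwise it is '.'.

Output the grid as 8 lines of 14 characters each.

Segment 0: (8,1) -> (11,1)
Segment 1: (11,1) -> (5,1)
Segment 2: (5,1) -> (5,-0)
Segment 3: (5,-0) -> (5,6)
Segment 4: (5,6) -> (2,6)
Segment 5: (2,6) -> (2,-0)

Answer: ..............
..####........
..#..#........
..#..#........
..#..#........
..#..#........
..#..#######..
..#..#........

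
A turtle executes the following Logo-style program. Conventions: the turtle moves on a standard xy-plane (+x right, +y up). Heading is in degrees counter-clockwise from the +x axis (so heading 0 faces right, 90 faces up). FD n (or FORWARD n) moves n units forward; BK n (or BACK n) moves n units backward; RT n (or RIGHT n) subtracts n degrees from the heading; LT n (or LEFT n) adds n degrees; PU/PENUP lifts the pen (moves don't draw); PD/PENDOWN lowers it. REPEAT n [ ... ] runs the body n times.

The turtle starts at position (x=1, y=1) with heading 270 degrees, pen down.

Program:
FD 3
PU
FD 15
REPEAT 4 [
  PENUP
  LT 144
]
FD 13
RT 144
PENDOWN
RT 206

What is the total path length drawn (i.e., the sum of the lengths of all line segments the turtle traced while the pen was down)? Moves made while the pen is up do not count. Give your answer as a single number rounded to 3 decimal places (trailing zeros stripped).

Answer: 3

Derivation:
Executing turtle program step by step:
Start: pos=(1,1), heading=270, pen down
FD 3: (1,1) -> (1,-2) [heading=270, draw]
PU: pen up
FD 15: (1,-2) -> (1,-17) [heading=270, move]
REPEAT 4 [
  -- iteration 1/4 --
  PU: pen up
  LT 144: heading 270 -> 54
  -- iteration 2/4 --
  PU: pen up
  LT 144: heading 54 -> 198
  -- iteration 3/4 --
  PU: pen up
  LT 144: heading 198 -> 342
  -- iteration 4/4 --
  PU: pen up
  LT 144: heading 342 -> 126
]
FD 13: (1,-17) -> (-6.641,-6.483) [heading=126, move]
RT 144: heading 126 -> 342
PD: pen down
RT 206: heading 342 -> 136
Final: pos=(-6.641,-6.483), heading=136, 1 segment(s) drawn

Segment lengths:
  seg 1: (1,1) -> (1,-2), length = 3
Total = 3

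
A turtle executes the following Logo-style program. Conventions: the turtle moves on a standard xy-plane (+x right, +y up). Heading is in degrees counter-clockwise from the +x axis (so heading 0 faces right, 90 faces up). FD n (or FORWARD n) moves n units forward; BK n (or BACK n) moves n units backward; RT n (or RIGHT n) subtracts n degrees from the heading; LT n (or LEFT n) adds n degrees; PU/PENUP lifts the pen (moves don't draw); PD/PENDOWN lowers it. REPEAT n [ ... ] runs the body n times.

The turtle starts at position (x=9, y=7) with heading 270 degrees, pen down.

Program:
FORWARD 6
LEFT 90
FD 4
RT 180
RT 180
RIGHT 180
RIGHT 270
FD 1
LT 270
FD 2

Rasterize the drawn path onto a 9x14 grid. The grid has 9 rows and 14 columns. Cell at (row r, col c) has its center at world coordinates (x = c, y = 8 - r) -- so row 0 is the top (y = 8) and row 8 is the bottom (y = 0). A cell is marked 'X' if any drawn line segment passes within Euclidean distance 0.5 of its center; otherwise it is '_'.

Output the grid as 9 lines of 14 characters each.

Segment 0: (9,7) -> (9,1)
Segment 1: (9,1) -> (13,1)
Segment 2: (13,1) -> (13,-0)
Segment 3: (13,-0) -> (11,-0)

Answer: ______________
_________X____
_________X____
_________X____
_________X____
_________X____
_________X____
_________XXXXX
___________XXX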